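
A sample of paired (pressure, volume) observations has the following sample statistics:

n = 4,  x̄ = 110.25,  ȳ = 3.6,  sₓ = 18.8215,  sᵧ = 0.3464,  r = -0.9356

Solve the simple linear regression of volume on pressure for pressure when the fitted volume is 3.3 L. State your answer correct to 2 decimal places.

b = r · sᵧ/sₓ = -0.9356 · 0.3464/18.8215 = -0.017219
a = ȳ − b·x̄ = 3.6 − (-0.017219)·110.25 = 5.498421
Set a + b·x = 3.3: x = (3.3 − 5.498421) / (-0.017219) = 127.672376

127.67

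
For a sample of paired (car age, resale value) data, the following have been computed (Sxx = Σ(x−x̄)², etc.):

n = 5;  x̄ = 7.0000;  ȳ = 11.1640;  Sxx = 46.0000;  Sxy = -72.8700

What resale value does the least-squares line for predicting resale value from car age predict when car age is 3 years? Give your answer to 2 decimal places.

b = Sxy/Sxx = -72.87/46 = -1.584130
a = ȳ − b·x̄ = 11.164 − (-1.584130)·7 = 22.252913
ŷ(3) = a + b·3 = 22.252913 + (-1.584130)·3 = 17.500522

17.50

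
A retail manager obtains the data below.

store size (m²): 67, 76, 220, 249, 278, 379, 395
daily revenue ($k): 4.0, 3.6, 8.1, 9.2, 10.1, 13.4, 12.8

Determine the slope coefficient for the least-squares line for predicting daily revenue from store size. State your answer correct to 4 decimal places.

0.0295

n = 7, Σx = 1664, Σy = 61.2, Σxy = 17556.8, Σx² = 497616
Sxx = Σx² − (Σx)²/n = 497616 − 395556.571429 = 102059.428571
Sxy = Σxy − (Σx)(Σy)/n = 17556.8 − 14548.114286 = 3008.685714
b = Sxy/Sxx = 3008.685714/102059.428571 = 0.029480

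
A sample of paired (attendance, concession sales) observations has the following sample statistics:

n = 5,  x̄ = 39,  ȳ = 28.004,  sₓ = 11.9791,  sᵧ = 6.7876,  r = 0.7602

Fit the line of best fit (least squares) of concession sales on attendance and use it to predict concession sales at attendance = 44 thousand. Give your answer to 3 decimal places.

30.158

b = r · sᵧ/sₓ = 0.7602 · 6.7876/11.9791 = 0.430745
a = ȳ − b·x̄ = 28.004 − 0.430745·39 = 11.204958
ŷ(44) = a + b·44 = 11.204958 + 0.430745·44 = 30.157723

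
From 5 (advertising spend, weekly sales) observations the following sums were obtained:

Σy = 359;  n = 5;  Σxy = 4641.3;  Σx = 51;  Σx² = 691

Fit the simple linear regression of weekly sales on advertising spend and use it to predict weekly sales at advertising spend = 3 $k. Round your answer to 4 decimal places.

Sxx = Σx² − (Σx)²/n = 691 − 520.2 = 170.8
Sxy = Σxy − (Σx)(Σy)/n = 4641.3 − 3661.8 = 979.5
b = Sxy/Sxx = 979.5/170.8 = 5.734778
a = ȳ − b·x̄ = 71.8 − 5.734778·10.2 = 13.305269
ŷ(3) = a + b·3 = 13.305269 + 5.734778·3 = 30.509602

30.5096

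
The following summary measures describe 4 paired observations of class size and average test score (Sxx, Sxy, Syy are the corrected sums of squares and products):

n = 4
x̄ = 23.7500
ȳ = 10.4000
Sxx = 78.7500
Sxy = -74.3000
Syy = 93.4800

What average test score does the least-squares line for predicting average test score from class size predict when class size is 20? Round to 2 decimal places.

b = Sxy/Sxx = -74.3/78.75 = -0.943492
a = ȳ − b·x̄ = 10.4 − (-0.943492)·23.75 = 32.807937
ŷ(20) = a + b·20 = 32.807937 + (-0.943492)·20 = 13.938095

13.94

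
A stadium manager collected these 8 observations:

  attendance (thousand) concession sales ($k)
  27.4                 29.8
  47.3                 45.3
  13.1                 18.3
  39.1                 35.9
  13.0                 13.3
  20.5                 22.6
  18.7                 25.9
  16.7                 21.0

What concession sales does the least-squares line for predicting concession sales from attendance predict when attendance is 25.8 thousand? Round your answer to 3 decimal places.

n = 8, Σx = 195.8, Σy = 212.1, Σxy = 6073.86, Σx² = 5906.3
Sxx = Σx² − (Σx)²/n = 5906.3 − 4792.205 = 1114.095
Sxy = Σxy − (Σx)(Σy)/n = 6073.86 − 5191.1475 = 882.7125
b = Sxy/Sxx = 882.7125/1114.095 = 0.792313
a = ȳ − b·x̄ = 26.5125 − 0.792313·24.475 = 7.120627
ŷ(25.8) = a + b·25.8 = 7.120627 + 0.792313·25.8 = 27.562315

27.562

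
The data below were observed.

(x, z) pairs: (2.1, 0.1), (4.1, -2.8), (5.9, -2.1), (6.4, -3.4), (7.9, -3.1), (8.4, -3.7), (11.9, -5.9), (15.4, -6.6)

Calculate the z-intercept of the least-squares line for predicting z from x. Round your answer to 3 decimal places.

n = 8, Σx = 62.1, Σy = -27.5, Σxy = -272.84, Σx² = 608.73
Sxx = Σx² − (Σx)²/n = 608.73 − 482.05125 = 126.67875
Sxy = Σxy − (Σx)(Σy)/n = -272.84 − (-213.46875) = -59.37125
b = Sxy/Sxx = -59.37125/126.67875 = -0.468676
a = ȳ − b·x̄ = -3.4375 − (-0.468676)·7.7625 = 0.200595

0.201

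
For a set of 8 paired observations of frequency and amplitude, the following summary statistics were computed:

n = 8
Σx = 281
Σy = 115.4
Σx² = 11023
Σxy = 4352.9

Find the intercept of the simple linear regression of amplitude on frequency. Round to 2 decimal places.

5.30

Sxx = Σx² − (Σx)²/n = 11023 − 9870.125 = 1152.875
Sxy = Σxy − (Σx)(Σy)/n = 4352.9 − 4053.425 = 299.475
b = Sxy/Sxx = 299.475/1152.875 = 0.259764
a = ȳ − b·x̄ = 14.425 − 0.259764·35.125 = 5.300802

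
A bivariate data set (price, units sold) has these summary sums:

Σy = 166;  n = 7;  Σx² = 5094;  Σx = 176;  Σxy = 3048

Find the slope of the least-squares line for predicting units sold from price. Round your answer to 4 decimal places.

Sxx = Σx² − (Σx)²/n = 5094 − 4425.142857 = 668.857143
Sxy = Σxy − (Σx)(Σy)/n = 3048 − 4173.714286 = -1125.714286
b = Sxy/Sxx = -1125.714286/668.857143 = -1.683041

-1.6830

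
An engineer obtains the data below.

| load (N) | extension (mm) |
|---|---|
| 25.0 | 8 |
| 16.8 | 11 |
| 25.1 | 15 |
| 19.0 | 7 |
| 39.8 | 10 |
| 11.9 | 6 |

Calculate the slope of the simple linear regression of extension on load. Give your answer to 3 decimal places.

n = 6, Σx = 137.6, Σy = 57, Σxy = 1363.7, Σx² = 3623.9
Sxx = Σx² − (Σx)²/n = 3623.9 − 3155.626667 = 468.273333
Sxy = Σxy − (Σx)(Σy)/n = 1363.7 − 1307.2 = 56.5
b = Sxy/Sxx = 56.5/468.273333 = 0.120656

0.121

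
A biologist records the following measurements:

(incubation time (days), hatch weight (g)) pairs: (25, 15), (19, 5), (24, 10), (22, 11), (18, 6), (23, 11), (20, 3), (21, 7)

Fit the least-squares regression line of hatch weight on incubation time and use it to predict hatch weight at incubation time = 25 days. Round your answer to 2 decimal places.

13.33

n = 8, Σx = 172, Σy = 68, Σxy = 1520, Σx² = 3740
Sxx = Σx² − (Σx)²/n = 3740 − 3698 = 42
Sxy = Σxy − (Σx)(Σy)/n = 1520 − 1462 = 58
b = Sxy/Sxx = 58/42 = 1.380952
a = ȳ − b·x̄ = 8.5 − 1.380952·21.5 = -21.190476
ŷ(25) = a + b·25 = -21.190476 + 1.380952·25 = 13.333333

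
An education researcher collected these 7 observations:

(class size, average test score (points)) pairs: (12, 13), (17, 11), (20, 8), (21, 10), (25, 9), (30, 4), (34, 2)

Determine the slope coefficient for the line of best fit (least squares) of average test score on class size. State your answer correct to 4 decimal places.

-0.4913

n = 7, Σx = 159, Σy = 57, Σxy = 1126, Σx² = 3955
Sxx = Σx² − (Σx)²/n = 3955 − 3611.571429 = 343.428571
Sxy = Σxy − (Σx)(Σy)/n = 1126 − 1294.714286 = -168.714286
b = Sxy/Sxx = -168.714286/343.428571 = -0.491265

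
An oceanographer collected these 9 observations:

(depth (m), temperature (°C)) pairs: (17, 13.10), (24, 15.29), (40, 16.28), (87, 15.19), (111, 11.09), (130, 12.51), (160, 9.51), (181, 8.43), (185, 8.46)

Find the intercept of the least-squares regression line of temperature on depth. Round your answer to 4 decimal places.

16.3408

n = 9, Σx = 935, Σy = 109.86, Σxy = 10032.21, Σx² = 131841
Sxx = Σx² − (Σx)²/n = 131841 − 97136.111111 = 34704.888889
Sxy = Σxy − (Σx)(Σy)/n = 10032.21 − 11413.233333 = -1381.023333
b = Sxy/Sxx = -1381.023333/34704.888889 = -0.039793
a = ȳ − b·x̄ = 12.206667 − (-0.039793)·103.888889 = 16.340752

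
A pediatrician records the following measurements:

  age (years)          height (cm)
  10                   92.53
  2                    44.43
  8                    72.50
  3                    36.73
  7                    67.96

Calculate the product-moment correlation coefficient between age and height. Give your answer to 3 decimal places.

0.968

n = 5, Σx = 30, Σy = 314.15, Σxy = 2180.07, Σx² = 226, Σy² = 21759.7303
Sxx = Σx² − (Σx)²/n = 226 − 180 = 46
Sxy = Σxy − (Σx)(Σy)/n = 2180.07 − 1884.9 = 295.17
Syy = Σy² − (Σy)²/n = 21759.7303 − 19738.0445 = 2021.6858
r = Sxy/√(Sxx·Syy) = 295.17/√(92997.5468) = 295.17/304.954991 = 0.967913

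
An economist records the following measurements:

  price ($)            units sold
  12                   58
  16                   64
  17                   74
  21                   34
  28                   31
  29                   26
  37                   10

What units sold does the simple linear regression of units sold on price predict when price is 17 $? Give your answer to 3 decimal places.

56.286

n = 7, Σx = 160, Σy = 297, Σxy = 5684, Σx² = 4124
Sxx = Σx² − (Σx)²/n = 4124 − 3657.142857 = 466.857143
Sxy = Σxy − (Σx)(Σy)/n = 5684 − 6788.571429 = -1104.571429
b = Sxy/Sxx = -1104.571429/466.857143 = -2.365973
a = ȳ − b·x̄ = 42.428571 − (-2.365973)·22.857143 = 96.507956
ŷ(17) = a + b·17 = 96.507956 + (-2.365973)·17 = 56.286414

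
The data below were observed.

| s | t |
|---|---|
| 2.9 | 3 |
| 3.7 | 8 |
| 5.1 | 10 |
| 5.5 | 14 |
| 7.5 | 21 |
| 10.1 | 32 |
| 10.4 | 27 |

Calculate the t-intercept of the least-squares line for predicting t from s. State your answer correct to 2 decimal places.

-6.17

n = 7, Σx = 45.2, Σy = 115, Σxy = 927.8, Σx² = 344.78
Sxx = Σx² − (Σx)²/n = 344.78 − 291.862857 = 52.917143
Sxy = Σxy − (Σx)(Σy)/n = 927.8 − 742.571429 = 185.228571
b = Sxy/Sxx = 185.228571/52.917143 = 3.500351
a = ȳ − b·x̄ = 16.428571 − 3.500351·6.457143 = -6.173695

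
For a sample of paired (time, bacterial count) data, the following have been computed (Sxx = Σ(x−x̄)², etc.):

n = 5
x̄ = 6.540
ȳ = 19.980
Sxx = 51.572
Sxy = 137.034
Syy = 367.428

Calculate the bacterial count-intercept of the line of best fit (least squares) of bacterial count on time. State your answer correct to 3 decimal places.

2.602

b = Sxy/Sxx = 137.034/51.572 = 2.657140
a = ȳ − b·x̄ = 19.98 − 2.657140·6.54 = 2.602307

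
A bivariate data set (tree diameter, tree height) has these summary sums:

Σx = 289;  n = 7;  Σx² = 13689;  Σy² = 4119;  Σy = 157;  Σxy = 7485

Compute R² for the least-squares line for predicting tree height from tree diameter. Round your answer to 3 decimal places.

0.958

Sxx = Σx² − (Σx)²/n = 13689 − 11931.571429 = 1757.428571
Sxy = Σxy − (Σx)(Σy)/n = 7485 − 6481.857143 = 1003.142857
Syy = Σy² − (Σy)²/n = 4119 − 3521.285714 = 597.714286
R² = Sxy²/(Sxx·Syy) = (1003.142857)²/(1757.428571·597.714286) = 0.957975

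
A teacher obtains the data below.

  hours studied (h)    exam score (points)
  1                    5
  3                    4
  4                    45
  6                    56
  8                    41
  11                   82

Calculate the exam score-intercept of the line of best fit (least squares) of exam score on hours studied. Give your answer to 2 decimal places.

-1.60

n = 6, Σx = 33, Σy = 233, Σxy = 1763, Σx² = 247
Sxx = Σx² − (Σx)²/n = 247 − 181.5 = 65.5
Sxy = Σxy − (Σx)(Σy)/n = 1763 − 1281.5 = 481.5
b = Sxy/Sxx = 481.5/65.5 = 7.351145
a = ȳ − b·x̄ = 38.833333 − 7.351145·5.5 = -1.597964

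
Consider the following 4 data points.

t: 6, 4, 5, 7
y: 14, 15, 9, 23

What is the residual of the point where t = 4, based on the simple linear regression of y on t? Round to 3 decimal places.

4.100

n = 4, Σx = 22, Σy = 61, Σxy = 350, Σx² = 126
Sxx = Σx² − (Σx)²/n = 126 − 121 = 5
Sxy = Σxy − (Σx)(Σy)/n = 350 − 335.5 = 14.5
b = Sxy/Sxx = 14.5/5 = 2.9
a = ȳ − b·x̄ = 15.25 − 2.9·5.5 = -0.7
ŷ(4) = -0.7 + 2.9·4 = 10.9
residual = y − ŷ = 15 − 10.9 = 4.1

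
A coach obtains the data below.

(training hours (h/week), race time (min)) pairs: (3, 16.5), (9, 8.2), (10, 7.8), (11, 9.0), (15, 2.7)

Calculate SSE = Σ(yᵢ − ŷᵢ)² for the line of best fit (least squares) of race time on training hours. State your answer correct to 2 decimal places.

n = 5, Σx = 48, Σy = 44.2, Σxy = 340.8, Σx² = 536, Σy² = 488.62
Sxx = Σx² − (Σx)²/n = 536 − 460.8 = 75.2
Sxy = Σxy − (Σx)(Σy)/n = 340.8 − 424.32 = -83.52
Syy = Σy² − (Σy)²/n = 488.62 − 390.728 = 97.892
b = Sxy/Sxx = -83.52/75.2 = -1.110638
SSE = Syy − b·Sxy = 97.892 − (-1.110638)·(-83.52) = 5.131489

5.13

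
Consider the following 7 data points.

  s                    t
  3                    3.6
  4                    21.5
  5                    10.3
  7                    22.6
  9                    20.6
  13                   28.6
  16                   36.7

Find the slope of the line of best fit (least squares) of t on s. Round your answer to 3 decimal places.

n = 7, Σx = 57, Σy = 143.9, Σxy = 1450.9, Σx² = 605
Sxx = Σx² − (Σx)²/n = 605 − 464.142857 = 140.857143
Sxy = Σxy − (Σx)(Σy)/n = 1450.9 − 1171.757143 = 279.142857
b = Sxy/Sxx = 279.142857/140.857143 = 1.981744

1.982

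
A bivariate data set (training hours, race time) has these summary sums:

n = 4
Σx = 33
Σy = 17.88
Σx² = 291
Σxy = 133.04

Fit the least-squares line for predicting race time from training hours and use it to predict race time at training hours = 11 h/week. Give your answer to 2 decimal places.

Sxx = Σx² − (Σx)²/n = 291 − 272.25 = 18.75
Sxy = Σxy − (Σx)(Σy)/n = 133.04 − 147.51 = -14.47
b = Sxy/Sxx = -14.47/18.75 = -0.771733
a = ȳ − b·x̄ = 4.47 − (-0.771733)·8.25 = 10.8368
ŷ(11) = a + b·11 = 10.8368 + (-0.771733)·11 = 2.347733

2.35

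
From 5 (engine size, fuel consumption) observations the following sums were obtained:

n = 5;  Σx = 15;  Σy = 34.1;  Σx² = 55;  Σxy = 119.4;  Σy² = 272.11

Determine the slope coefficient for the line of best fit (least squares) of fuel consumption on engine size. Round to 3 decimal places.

Sxx = Σx² − (Σx)²/n = 55 − 45 = 10
Sxy = Σxy − (Σx)(Σy)/n = 119.4 − 102.3 = 17.1
b = Sxy/Sxx = 17.1/10 = 1.71

1.710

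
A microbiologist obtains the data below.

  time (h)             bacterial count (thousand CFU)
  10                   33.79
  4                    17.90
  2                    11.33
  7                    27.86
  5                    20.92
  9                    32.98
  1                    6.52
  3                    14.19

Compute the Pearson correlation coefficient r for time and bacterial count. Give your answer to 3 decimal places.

n = 8, Σx = 41, Σy = 165.49, Σxy = 1077.69, Σx² = 285, Σy² = 4135.9159
Sxx = Σx² − (Σx)²/n = 285 − 210.125 = 74.875
Sxy = Σxy − (Σx)(Σy)/n = 1077.69 − 848.13625 = 229.55375
Syy = Σy² − (Σy)²/n = 4135.9159 − 3423.367512 = 712.548387
r = Sxy/√(Sxx·Syy) = 229.55375/√(53352.060514) = 229.55375/230.980650 = 0.993822

0.994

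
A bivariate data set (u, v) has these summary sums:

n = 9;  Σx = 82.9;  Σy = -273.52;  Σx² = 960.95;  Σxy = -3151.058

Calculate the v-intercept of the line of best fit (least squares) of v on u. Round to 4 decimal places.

Sxx = Σx² − (Σx)²/n = 960.95 − 763.601111 = 197.348889
Sxy = Σxy − (Σx)(Σy)/n = -3151.058 − (-2519.423111) = -631.634889
b = Sxy/Sxx = -631.634889/197.348889 = -3.200600
a = ȳ − b·x̄ = -30.391111 − (-3.200600)·9.211111 = -0.910027

-0.9100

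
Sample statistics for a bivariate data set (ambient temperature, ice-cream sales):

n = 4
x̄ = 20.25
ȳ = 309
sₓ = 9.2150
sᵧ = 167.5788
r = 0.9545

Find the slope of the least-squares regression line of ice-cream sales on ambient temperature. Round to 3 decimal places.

b = r · sᵧ/sₓ = 0.9545 · 167.5788/9.215 = 17.357999

17.358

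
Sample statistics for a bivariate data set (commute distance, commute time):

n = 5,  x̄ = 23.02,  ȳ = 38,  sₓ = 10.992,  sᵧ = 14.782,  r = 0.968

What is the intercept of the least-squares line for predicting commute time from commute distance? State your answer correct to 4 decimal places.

8.0334

b = r · sᵧ/sₓ = 0.968 · 14.782/10.992 = 1.301763
a = ȳ − b·x̄ = 38 − 1.301763·23.02 = 8.033422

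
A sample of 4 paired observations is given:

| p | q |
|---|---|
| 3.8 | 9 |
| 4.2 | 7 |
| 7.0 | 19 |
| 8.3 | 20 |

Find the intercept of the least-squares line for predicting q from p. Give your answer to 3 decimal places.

n = 4, Σx = 23.3, Σy = 55, Σxy = 362.6, Σx² = 149.97
Sxx = Σx² − (Σx)²/n = 149.97 − 135.7225 = 14.2475
Sxy = Σxy − (Σx)(Σy)/n = 362.6 − 320.375 = 42.225
b = Sxy/Sxx = 42.225/14.2475 = 2.963678
a = ȳ − b·x̄ = 13.75 − 2.963678·5.825 = -3.513423

-3.513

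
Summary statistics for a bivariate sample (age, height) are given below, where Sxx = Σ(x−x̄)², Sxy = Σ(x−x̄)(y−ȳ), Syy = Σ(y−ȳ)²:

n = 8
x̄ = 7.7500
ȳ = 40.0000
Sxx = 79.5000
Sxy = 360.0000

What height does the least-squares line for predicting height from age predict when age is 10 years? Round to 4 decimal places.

b = Sxy/Sxx = 360/79.5 = 4.528302
a = ȳ − b·x̄ = 40 − 4.528302·7.75 = 4.905660
ŷ(10) = a + b·10 = 4.905660 + 4.528302·10 = 50.188679

50.1887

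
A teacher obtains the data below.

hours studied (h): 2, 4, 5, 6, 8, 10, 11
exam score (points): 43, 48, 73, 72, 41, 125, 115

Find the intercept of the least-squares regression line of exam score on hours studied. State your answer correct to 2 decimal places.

20.17

n = 7, Σx = 46, Σy = 517, Σxy = 3918, Σx² = 366
Sxx = Σx² − (Σx)²/n = 366 − 302.285714 = 63.714286
Sxy = Σxy − (Σx)(Σy)/n = 3918 − 3397.428571 = 520.571429
b = Sxy/Sxx = 520.571429/63.714286 = 8.170404
a = ȳ − b·x̄ = 73.857143 − 8.170404·6.571429 = 20.165919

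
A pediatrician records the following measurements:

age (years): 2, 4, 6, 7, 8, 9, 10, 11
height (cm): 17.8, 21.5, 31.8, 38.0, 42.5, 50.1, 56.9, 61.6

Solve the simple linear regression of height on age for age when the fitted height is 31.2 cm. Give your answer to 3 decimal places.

5.413

n = 8, Σx = 57, Σy = 320.2, Σxy = 2615.9, Σx² = 471
Sxx = Σx² − (Σx)²/n = 471 − 406.125 = 64.875
Sxy = Σxy − (Σx)(Σy)/n = 2615.9 − 2281.425 = 334.475
b = Sxy/Sxx = 334.475/64.875 = 5.155684
a = ȳ − b·x̄ = 40.025 − 5.155684·7.125 = 3.290751
Set a + b·x = 31.2: x = (31.2 − 3.290751) / 5.155684 = 5.413297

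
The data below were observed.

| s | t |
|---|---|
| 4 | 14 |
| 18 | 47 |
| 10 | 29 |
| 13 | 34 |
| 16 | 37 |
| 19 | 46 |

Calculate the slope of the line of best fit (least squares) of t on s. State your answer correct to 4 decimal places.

2.1339

n = 6, Σx = 80, Σy = 207, Σxy = 3100, Σx² = 1226
Sxx = Σx² − (Σx)²/n = 1226 − 1066.666667 = 159.333333
Sxy = Σxy − (Σx)(Σy)/n = 3100 − 2760 = 340
b = Sxy/Sxx = 340/159.333333 = 2.133891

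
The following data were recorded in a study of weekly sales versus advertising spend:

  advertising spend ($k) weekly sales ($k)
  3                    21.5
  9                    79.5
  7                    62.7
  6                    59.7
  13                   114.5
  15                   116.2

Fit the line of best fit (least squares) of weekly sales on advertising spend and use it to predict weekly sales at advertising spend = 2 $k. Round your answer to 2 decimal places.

n = 6, Σx = 53, Σy = 454.1, Σxy = 4808.6, Σx² = 569
Sxx = Σx² − (Σx)²/n = 569 − 468.166667 = 100.833333
Sxy = Σxy − (Σx)(Σy)/n = 4808.6 − 4011.216667 = 797.383333
b = Sxy/Sxx = 797.383333/100.833333 = 7.907934
a = ȳ − b·x̄ = 75.683333 − 7.907934·8.833333 = 5.829917
ŷ(2) = a + b·2 = 5.829917 + 7.907934·2 = 21.645785

21.65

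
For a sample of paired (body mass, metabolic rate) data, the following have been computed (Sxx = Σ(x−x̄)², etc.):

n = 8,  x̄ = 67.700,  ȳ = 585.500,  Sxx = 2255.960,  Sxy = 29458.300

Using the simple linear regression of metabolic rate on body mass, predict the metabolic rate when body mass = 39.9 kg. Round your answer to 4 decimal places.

b = Sxy/Sxx = 29458.3/2255.96 = 13.057989
a = ȳ − b·x̄ = 585.5 − 13.057989·67.7 = -298.525829
ŷ(39.9) = a + b·39.9 = -298.525829 + 13.057989·39.9 = 222.487916

222.4879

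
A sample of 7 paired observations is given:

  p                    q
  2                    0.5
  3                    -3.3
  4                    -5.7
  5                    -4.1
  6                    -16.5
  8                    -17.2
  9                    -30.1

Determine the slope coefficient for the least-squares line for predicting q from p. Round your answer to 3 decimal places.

n = 7, Σx = 37, Σy = -76.4, Σxy = -559.7, Σx² = 235
Sxx = Σx² − (Σx)²/n = 235 − 195.571429 = 39.428571
Sxy = Σxy − (Σx)(Σy)/n = -559.7 − (-403.828571) = -155.871429
b = Sxy/Sxx = -155.871429/39.428571 = -3.953261

-3.953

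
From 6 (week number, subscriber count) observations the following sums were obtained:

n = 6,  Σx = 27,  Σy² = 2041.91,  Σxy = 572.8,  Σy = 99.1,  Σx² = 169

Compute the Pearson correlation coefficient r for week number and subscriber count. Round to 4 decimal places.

0.9144

Sxx = Σx² − (Σx)²/n = 169 − 121.5 = 47.5
Sxy = Σxy − (Σx)(Σy)/n = 572.8 − 445.95 = 126.85
Syy = Σy² − (Σy)²/n = 2041.91 − 1636.801667 = 405.108333
r = Sxy/√(Sxx·Syy) = 126.85/√(19242.645833) = 126.85/138.717864 = 0.914446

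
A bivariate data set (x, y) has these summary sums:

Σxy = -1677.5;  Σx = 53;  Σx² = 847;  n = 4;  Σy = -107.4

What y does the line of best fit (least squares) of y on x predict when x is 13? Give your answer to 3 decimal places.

-26.411

Sxx = Σx² − (Σx)²/n = 847 − 702.25 = 144.75
Sxy = Σxy − (Σx)(Σy)/n = -1677.5 − (-1423.05) = -254.45
b = Sxy/Sxx = -254.45/144.75 = -1.757858
a = ȳ − b·x̄ = -26.85 − (-1.757858)·13.25 = -3.558377
ŷ(13) = a + b·13 = -3.558377 + (-1.757858)·13 = -26.410535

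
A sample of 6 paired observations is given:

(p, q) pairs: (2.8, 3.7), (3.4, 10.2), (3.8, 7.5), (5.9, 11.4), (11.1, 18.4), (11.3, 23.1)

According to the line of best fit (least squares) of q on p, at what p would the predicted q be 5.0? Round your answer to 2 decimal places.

n = 6, Σx = 38.3, Σy = 74.3, Σxy = 606.07, Σx² = 319.55
Sxx = Σx² − (Σx)²/n = 319.55 − 244.481667 = 75.068333
Sxy = Σxy − (Σx)(Σy)/n = 606.07 − 474.281667 = 131.788333
b = Sxy/Sxx = 131.788333/75.068333 = 1.755578
a = ȳ − b·x̄ = 12.383333 − 1.755578·6.383333 = 1.176892
Set a + b·x = 5.0: x = (5.0 − 1.176892) / 1.755578 = 2.177692

2.18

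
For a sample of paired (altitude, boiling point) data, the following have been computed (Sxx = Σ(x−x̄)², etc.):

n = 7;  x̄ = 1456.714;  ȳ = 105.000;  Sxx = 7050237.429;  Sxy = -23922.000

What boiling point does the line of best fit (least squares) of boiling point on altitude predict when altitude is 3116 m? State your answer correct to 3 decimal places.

b = Sxy/Sxx = -23922/7050237.429 = -0.003393
a = ȳ − b·x̄ = 105 − (-0.003393)·1456.714 = 109.942743
ŷ(3116) = a + b·3116 = 109.942743 + (-0.003393)·3116 = 99.369914

99.370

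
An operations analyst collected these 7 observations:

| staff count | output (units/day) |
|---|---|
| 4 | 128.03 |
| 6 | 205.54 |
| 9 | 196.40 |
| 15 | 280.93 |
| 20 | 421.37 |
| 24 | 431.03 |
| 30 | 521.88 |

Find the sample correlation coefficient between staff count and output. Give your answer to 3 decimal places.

0.984

n = 7, Σx = 108, Σy = 2185.18, Σxy = 42155.43, Σx² = 2234, Σy² = 811831.2696
Sxx = Σx² − (Σx)²/n = 2234 − 1666.285714 = 567.714286
Sxy = Σxy − (Σx)(Σy)/n = 42155.43 − 33714.205714 = 8441.224286
Syy = Σy² − (Σy)²/n = 811831.2696 − 682144.518914 = 129686.750686
r = Sxy/√(Sxx·Syy) = 8441.224286/√(73625021.032147) = 8441.224286/8580.502376 = 0.983768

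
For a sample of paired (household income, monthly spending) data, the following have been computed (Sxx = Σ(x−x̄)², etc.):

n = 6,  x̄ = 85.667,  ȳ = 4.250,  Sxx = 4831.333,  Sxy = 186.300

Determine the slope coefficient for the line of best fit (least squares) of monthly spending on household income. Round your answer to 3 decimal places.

b = Sxy/Sxx = 186.3/4831.333 = 0.038561

0.039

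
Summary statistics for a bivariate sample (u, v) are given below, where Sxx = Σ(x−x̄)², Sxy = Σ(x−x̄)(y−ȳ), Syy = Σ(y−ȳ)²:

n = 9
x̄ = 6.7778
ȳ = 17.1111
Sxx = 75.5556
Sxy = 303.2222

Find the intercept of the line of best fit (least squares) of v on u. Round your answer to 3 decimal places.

b = Sxy/Sxx = 303.2222/75.5556 = 4.013233
a = ȳ − b·x̄ = 17.1111 − 4.013233·6.7778 = -10.089788

-10.090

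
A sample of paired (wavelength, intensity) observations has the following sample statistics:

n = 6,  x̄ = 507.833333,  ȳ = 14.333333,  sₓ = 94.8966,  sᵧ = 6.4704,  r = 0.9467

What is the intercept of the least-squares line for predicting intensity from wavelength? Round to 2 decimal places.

b = r · sᵧ/sₓ = 0.9467 · 6.4704/94.8966 = 0.064549
a = ȳ − b·x̄ = 14.333333 − 0.064549·507.833333 = -18.447053

-18.45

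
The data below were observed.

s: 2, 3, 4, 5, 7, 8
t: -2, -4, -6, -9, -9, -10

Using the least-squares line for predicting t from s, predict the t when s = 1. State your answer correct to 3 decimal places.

n = 6, Σx = 29, Σy = -40, Σxy = -228, Σx² = 167
Sxx = Σx² − (Σx)²/n = 167 − 140.166667 = 26.833333
Sxy = Σxy − (Σx)(Σy)/n = -228 − (-193.333333) = -34.666667
b = Sxy/Sxx = -34.666667/26.833333 = -1.291925
a = ȳ − b·x̄ = -6.666667 − (-1.291925)·4.833333 = -0.422360
ŷ(1) = a + b·1 = -0.422360 + (-1.291925)·1 = -1.714286

-1.714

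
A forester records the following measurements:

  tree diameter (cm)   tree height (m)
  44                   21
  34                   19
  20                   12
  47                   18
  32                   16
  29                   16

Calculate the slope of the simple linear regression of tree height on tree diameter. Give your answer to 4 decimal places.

n = 6, Σx = 206, Σy = 102, Σxy = 3632, Σx² = 7566
Sxx = Σx² − (Σx)²/n = 7566 − 7072.666667 = 493.333333
Sxy = Σxy − (Σx)(Σy)/n = 3632 − 3502 = 130
b = Sxy/Sxx = 130/493.333333 = 0.263514

0.2635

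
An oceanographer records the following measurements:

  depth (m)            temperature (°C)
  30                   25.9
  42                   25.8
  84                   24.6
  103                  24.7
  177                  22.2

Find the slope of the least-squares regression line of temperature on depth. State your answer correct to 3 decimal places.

n = 5, Σx = 436, Σy = 123.2, Σxy = 10400.5, Σx² = 51658
Sxx = Σx² − (Σx)²/n = 51658 − 38019.2 = 13638.8
Sxy = Σxy − (Σx)(Σy)/n = 10400.5 − 10743.04 = -342.54
b = Sxy/Sxx = -342.54/13638.8 = -0.025115

-0.025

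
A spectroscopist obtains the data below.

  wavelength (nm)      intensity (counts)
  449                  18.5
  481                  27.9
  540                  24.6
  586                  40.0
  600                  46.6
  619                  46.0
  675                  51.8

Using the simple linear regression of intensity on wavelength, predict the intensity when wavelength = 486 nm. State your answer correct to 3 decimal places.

24.622

n = 7, Σx = 3950, Σy = 255.4, Σxy = 149849.4, Σx² = 2266744
Sxx = Σx² − (Σx)²/n = 2266744 − 2228928.571429 = 37815.428571
Sxy = Σxy − (Σx)(Σy)/n = 149849.4 − 144118.571429 = 5730.828571
b = Sxy/Sxx = 5730.828571/37815.428571 = 0.151547
a = ȳ − b·x̄ = 36.485714 − 0.151547·564.285714 = -49.030299
ŷ(486) = a + b·486 = -49.030299 + 0.151547·486 = 24.621721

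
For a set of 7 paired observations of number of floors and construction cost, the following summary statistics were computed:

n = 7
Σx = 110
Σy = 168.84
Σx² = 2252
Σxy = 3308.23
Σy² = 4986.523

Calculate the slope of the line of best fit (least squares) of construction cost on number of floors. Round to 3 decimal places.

1.251

Sxx = Σx² − (Σx)²/n = 2252 − 1728.571429 = 523.428571
Sxy = Σxy − (Σx)(Σy)/n = 3308.23 − 2653.2 = 655.03
b = Sxy/Sxx = 655.03/523.428571 = 1.251422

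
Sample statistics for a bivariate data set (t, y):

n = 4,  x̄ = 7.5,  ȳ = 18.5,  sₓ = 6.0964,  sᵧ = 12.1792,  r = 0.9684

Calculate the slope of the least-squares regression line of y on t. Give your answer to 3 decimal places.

1.935

b = r · sᵧ/sₓ = 0.9684 · 12.1792/6.0964 = 1.934640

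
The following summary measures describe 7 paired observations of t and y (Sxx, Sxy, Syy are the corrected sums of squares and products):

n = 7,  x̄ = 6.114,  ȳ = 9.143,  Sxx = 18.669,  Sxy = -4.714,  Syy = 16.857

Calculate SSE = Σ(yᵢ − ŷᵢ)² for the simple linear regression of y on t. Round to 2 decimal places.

b = Sxy/Sxx = -4.714/18.669 = -0.252504
SSE = Syy − b·Sxy = 16.857 − (-0.252504)·(-4.714) = 15.666695

15.67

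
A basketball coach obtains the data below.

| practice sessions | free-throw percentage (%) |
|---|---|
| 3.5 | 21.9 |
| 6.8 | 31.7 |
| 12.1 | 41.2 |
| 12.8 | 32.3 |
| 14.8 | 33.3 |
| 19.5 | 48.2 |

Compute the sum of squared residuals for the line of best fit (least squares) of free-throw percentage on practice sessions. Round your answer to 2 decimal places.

n = 6, Σx = 69.5, Σy = 208.6, Σxy = 2636.91, Σx² = 968.03, Σy² = 7657.36
Sxx = Σx² − (Σx)²/n = 968.03 − 805.041667 = 162.988333
Sxy = Σxy − (Σx)(Σy)/n = 2636.91 − 2416.283333 = 220.626667
Syy = Σy² − (Σy)²/n = 7657.36 − 7252.326667 = 405.033333
b = Sxy/Sxx = 220.626667/162.988333 = 1.353635
SSE = Syy − b·Sxy = 405.033333 − 1.353635·220.626667 = 106.385418

106.39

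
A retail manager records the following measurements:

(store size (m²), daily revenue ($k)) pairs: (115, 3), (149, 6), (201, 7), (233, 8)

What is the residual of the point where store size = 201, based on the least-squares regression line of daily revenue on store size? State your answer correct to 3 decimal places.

n = 4, Σx = 698, Σy = 24, Σxy = 4510, Σx² = 130116
Sxx = Σx² − (Σx)²/n = 130116 − 121801 = 8315
Sxy = Σxy − (Σx)(Σy)/n = 4510 − 4188 = 322
b = Sxy/Sxx = 322/8315 = 0.038725
a = ȳ − b·x̄ = 6 − 0.038725·174.5 = -0.757547
ŷ(201) = -0.757547 + 0.038725·201 = 7.026218
residual = y − ŷ = 7 − 7.026218 = -0.026218

-0.026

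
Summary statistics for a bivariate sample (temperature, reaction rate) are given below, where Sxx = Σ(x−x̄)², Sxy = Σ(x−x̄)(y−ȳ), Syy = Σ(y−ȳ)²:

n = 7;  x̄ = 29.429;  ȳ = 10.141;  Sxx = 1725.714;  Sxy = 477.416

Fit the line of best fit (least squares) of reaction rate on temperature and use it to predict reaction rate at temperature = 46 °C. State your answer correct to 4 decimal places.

14.7253

b = Sxy/Sxx = 477.416/1725.714 = 0.276648
a = ȳ − b·x̄ = 10.141 − 0.276648·29.429 = 1.999515
ŷ(46) = a + b·46 = 1.999515 + 0.276648·46 = 14.725340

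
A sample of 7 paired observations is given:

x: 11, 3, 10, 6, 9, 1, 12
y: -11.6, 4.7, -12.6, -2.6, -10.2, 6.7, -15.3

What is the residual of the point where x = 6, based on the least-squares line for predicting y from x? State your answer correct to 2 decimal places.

n = 7, Σx = 52, Σy = -40.9, Σxy = -523.8, Σx² = 492
Sxx = Σx² − (Σx)²/n = 492 − 386.285714 = 105.714286
Sxy = Σxy − (Σx)(Σy)/n = -523.8 − (-303.828571) = -219.971429
b = Sxy/Sxx = -219.971429/105.714286 = -2.080811
a = ȳ − b·x̄ = -5.842857 − (-2.080811)·7.428571 = 9.614595
ŷ(6) = 9.614595 + (-2.080811)·6 = -2.870270
residual = y − ŷ = -2.6 − (-2.870270) = 0.270270

0.27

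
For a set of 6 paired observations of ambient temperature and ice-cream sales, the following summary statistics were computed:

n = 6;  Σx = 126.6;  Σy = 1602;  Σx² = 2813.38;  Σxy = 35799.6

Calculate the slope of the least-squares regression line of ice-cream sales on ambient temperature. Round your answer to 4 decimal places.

14.0543

Sxx = Σx² − (Σx)²/n = 2813.38 − 2671.26 = 142.12
Sxy = Σxy − (Σx)(Σy)/n = 35799.6 − 33802.2 = 1997.4
b = Sxy/Sxx = 1997.4/142.12 = 14.054320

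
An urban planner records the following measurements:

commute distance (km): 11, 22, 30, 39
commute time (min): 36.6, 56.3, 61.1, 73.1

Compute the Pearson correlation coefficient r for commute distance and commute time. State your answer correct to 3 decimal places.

n = 4, Σx = 102, Σy = 227.1, Σxy = 6325.1, Σx² = 3026, Σy² = 13586.07
Sxx = Σx² − (Σx)²/n = 3026 − 2601 = 425
Sxy = Σxy − (Σx)(Σy)/n = 6325.1 − 5791.05 = 534.05
Syy = Σy² − (Σy)²/n = 13586.07 − 12893.6025 = 692.4675
r = Sxy/√(Sxx·Syy) = 534.05/√(294298.6875) = 534.05/542.493030 = 0.984437

0.984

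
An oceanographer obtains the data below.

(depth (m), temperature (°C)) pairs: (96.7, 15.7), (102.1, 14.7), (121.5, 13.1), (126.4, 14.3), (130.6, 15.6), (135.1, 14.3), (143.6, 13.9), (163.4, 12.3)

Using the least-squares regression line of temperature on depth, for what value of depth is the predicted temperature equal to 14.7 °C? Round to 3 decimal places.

n = 8, Σx = 1019.4, Σy = 113.9, Σxy = 14393.38, Σx² = 133143.4
Sxx = Σx² − (Σx)²/n = 133143.4 − 129897.045 = 3246.355
Sxy = Σxy − (Σx)(Σy)/n = 14393.38 − 14513.7075 = -120.3275
b = Sxy/Sxx = -120.3275/3246.355 = -0.037065
a = ȳ − b·x̄ = 14.2375 − (-0.037065)·127.425 = 18.960561
Set a + b·x = 14.7: x = (14.7 − 18.960561) / (-0.037065) = 114.947061

114.947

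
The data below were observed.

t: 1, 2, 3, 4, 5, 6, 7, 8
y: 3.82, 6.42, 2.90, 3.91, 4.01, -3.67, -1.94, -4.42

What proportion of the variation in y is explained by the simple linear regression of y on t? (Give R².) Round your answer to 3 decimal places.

0.721

n = 8, Σx = 36, Σy = 11.03, Σxy = -9.91, Σx² = 204, Σy² = 132.3559
Sxx = Σx² − (Σx)²/n = 204 − 162 = 42
Sxy = Σxy − (Σx)(Σy)/n = -9.91 − 49.635 = -59.545
Syy = Σy² − (Σy)²/n = 132.3559 − 15.207612 = 117.148287
R² = Sxy²/(Sxx·Syy) = (-59.545)²/(42·117.148287) = 0.720618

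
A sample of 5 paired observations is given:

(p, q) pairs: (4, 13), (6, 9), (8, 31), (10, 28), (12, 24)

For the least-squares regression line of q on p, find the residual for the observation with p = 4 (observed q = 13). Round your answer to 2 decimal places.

n = 5, Σx = 40, Σy = 105, Σxy = 922, Σx² = 360
Sxx = Σx² − (Σx)²/n = 360 − 320 = 40
Sxy = Σxy − (Σx)(Σy)/n = 922 − 840 = 82
b = Sxy/Sxx = 82/40 = 2.05
a = ȳ − b·x̄ = 21 − 2.05·8 = 4.6
ŷ(4) = 4.6 + 2.05·4 = 12.8
residual = y − ŷ = 13 − 12.8 = 0.2

0.20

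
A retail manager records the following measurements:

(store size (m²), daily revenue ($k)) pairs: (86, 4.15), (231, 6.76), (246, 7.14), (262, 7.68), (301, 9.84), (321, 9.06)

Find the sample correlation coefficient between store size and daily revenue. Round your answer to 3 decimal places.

n = 6, Σx = 1447, Σy = 44.63, Σxy = 11557.16, Σx² = 383559, Σy² = 351.7913
Sxx = Σx² − (Σx)²/n = 383559 − 348968.166667 = 34590.833333
Sxy = Σxy − (Σx)(Σy)/n = 11557.16 − 10763.268333 = 793.891667
Syy = Σy² − (Σy)²/n = 351.7913 − 331.972817 = 19.818483
r = Sxy/√(Sxx·Syy) = 793.891667/√(685537.853903) = 793.891667/827.972134 = 0.958839

0.959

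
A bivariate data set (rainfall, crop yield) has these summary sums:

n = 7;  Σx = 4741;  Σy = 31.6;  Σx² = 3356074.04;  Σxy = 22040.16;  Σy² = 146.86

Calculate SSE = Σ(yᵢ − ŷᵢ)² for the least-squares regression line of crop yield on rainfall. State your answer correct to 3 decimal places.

1.403

Sxx = Σx² − (Σx)²/n = 3356074.04 − 3211011.571429 = 145062.468571
Sxy = Σxy − (Σx)(Σy)/n = 22040.16 − 21402.228571 = 637.931429
Syy = Σy² − (Σy)²/n = 146.86 − 142.651429 = 4.208571
b = Sxy/Sxx = 637.931429/145062.468571 = 0.004398
SSE = Syy − b·Sxy = 4.208571 − 0.004398·637.931429 = 1.403183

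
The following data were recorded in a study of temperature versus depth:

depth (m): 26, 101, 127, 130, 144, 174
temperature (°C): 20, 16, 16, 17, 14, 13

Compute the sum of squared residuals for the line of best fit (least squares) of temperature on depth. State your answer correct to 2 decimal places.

4.05

n = 6, Σx = 702, Σy = 96, Σxy = 10656, Σx² = 94918, Σy² = 1566
Sxx = Σx² − (Σx)²/n = 94918 − 82134 = 12784
Sxy = Σxy − (Σx)(Σy)/n = 10656 − 11232 = -576
Syy = Σy² − (Σy)²/n = 1566 − 1536 = 30
b = Sxy/Sxx = -576/12784 = -0.045056
SSE = Syy − b·Sxy = 30 − (-0.045056)·(-576) = 4.047559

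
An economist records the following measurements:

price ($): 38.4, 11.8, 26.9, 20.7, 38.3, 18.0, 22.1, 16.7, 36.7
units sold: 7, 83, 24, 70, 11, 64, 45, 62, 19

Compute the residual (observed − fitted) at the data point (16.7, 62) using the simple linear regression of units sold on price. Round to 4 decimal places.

-4.3694

n = 9, Σx = 229.6, Σy = 385, Σxy = 7643.3, Σx² = 6670.98
Sxx = Σx² − (Σx)²/n = 6670.98 − 5857.351111 = 813.628889
Sxy = Σxy − (Σx)(Σy)/n = 7643.3 − 9821.777778 = -2178.477778
b = Sxy/Sxx = -2178.477778/813.628889 = -2.677483
a = ȳ − b·x̄ = 42.777778 − (-2.677483)·25.511111 = 111.083352
ŷ(16.7) = 111.083352 + (-2.677483)·16.7 = 66.369381
residual = y − ŷ = 62 − 66.369381 = -4.369381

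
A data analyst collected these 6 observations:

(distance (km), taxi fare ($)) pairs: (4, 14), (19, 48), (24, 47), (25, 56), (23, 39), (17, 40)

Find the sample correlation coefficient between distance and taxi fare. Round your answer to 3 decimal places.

n = 6, Σx = 112, Σy = 244, Σxy = 5073, Σx² = 2396, Σy² = 10966
Sxx = Σx² − (Σx)²/n = 2396 − 2090.666667 = 305.333333
Sxy = Σxy − (Σx)(Σy)/n = 5073 − 4554.666667 = 518.333333
Syy = Σy² − (Σy)²/n = 10966 − 9922.666667 = 1043.333333
r = Sxy/√(Sxx·Syy) = 518.333333/√(318564.444444) = 518.333333/564.415135 = 0.918355

0.918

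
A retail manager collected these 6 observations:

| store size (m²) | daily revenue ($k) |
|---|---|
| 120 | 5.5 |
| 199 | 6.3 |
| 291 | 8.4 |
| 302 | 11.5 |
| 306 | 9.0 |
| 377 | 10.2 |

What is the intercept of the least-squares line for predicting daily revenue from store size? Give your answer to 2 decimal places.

2.74

n = 6, Σx = 1595, Σy = 50.9, Σxy = 14430.5, Σx² = 465651
Sxx = Σx² − (Σx)²/n = 465651 − 424004.166667 = 41646.833333
Sxy = Σxy − (Σx)(Σy)/n = 14430.5 − 13530.916667 = 899.583333
b = Sxy/Sxx = 899.583333/41646.833333 = 0.021600
a = ȳ − b·x̄ = 8.483333 − 0.021600·265.833333 = 2.741258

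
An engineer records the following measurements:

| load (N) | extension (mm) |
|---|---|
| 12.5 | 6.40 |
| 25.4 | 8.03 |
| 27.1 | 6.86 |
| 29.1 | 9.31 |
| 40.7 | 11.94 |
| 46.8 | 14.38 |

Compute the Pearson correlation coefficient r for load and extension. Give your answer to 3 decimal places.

n = 6, Σx = 181.6, Σy = 56.92, Σxy = 1899.731, Σx² = 6229.36, Σy² = 588.5246
Sxx = Σx² − (Σx)²/n = 6229.36 − 5496.426667 = 732.933333
Sxy = Σxy − (Σx)(Σy)/n = 1899.731 − 1722.778667 = 176.952333
Syy = Σy² − (Σy)²/n = 588.5246 − 539.981067 = 48.543533
r = Sxy/√(Sxx·Syy) = 176.952333/√(35579.173698) = 176.952333/188.624425 = 0.938120

0.938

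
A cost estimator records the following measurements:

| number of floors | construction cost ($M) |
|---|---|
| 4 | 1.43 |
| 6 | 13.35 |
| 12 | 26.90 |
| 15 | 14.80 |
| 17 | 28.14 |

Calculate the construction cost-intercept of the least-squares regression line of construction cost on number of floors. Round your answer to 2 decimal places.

0.31

n = 5, Σx = 54, Σy = 84.62, Σxy = 1109, Σx² = 710
Sxx = Σx² − (Σx)²/n = 710 − 583.2 = 126.8
Sxy = Σxy − (Σx)(Σy)/n = 1109 − 913.896 = 195.104
b = Sxy/Sxx = 195.104/126.8 = 1.538675
a = ȳ − b·x̄ = 16.924 − 1.538675·10.8 = 0.306309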